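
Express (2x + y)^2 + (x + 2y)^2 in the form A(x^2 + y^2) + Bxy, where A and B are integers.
5(x^2 + y^2) + 8xy

Expanding: (2x + y)^2 = 4x^2 + 4xy + y^2
(x + 2y)^2 = x^2 + 4xy + 4y^2
Sum = (4+1)(x^2+y^2) + 8xy = 5(x^2 + y^2) + 8xy
This is symmetric in x and y.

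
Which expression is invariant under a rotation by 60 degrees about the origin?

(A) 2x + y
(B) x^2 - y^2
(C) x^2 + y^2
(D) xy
C

A rotation by 60 degrees sends (x, y) to (x/2 - sqrt(3)y/2, sqrt(3)x/2 + y/2).
Substitute the transformed coordinates into each option and compare with the original:
(A) 2x + y  ->  2(x/2 - sqrt(3)y/2) + (sqrt(3)x/2 + y/2) = sqrt(3)x/2 + x - sqrt(3)y + y/2   [differs from 2x + y: not invariant]
(B) x^2 - y^2  ->  (x/2 - sqrt(3)y/2)^2 - (sqrt(3)x/2 + y/2)^2 = -x^2/2 - sqrt(3)xy + y^2/2   [differs from x^2 - y^2: not invariant]
(C) x^2 + y^2  ->  (x/2 - sqrt(3)y/2)^2 + (sqrt(3)x/2 + y/2)^2 = x^2 + y^2   [equals x^2 + y^2: invariant]
(D) xy  ->  (x/2 - sqrt(3)y/2)(sqrt(3)x/2 + y/2) = sqrt(3)x^2/4 - xy/2 - sqrt(3)y^2/4   [differs from xy: not invariant]

Only option (C), x^2 + y^2, is unchanged by the transformation.
Geometrically, x^2 + y^2 is the squared distance from the origin, which every rotation about the origin preserves.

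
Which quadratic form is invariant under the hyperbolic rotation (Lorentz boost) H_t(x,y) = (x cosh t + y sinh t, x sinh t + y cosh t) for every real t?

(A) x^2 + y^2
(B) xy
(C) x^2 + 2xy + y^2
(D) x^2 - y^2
D

Write x' = x cosh t + y sinh t, y' = x sinh t + y cosh t and substitute into each option:
(A) x^2 + y^2: (x cosh t + y sinh t)^2 + (x sinh t + y cosh t)^2 = (x^2 + y^2)(cosh^2 t + sinh^2 t) + 4xy sinh t cosh t = (x^2 + y^2) cosh 2t + 2xy sinh 2t   [not invariant for t != 0]
(B) xy: (x cosh t + y sinh t)(x sinh t + y cosh t) = xy(cosh^2 t + sinh^2 t) + (x^2 + y^2) sinh t cosh t = xy cosh 2t + (x^2 + y^2)(sinh 2t)/2   [not invariant for t != 0]
(C) x^2 + 2xy + y^2: (x' + y')^2 with x' + y' = (x + y)(cosh t + sinh t) = (x + y)e^t, so it becomes (x + y)^2 e^(2t)   [not invariant for t != 0]
(D) x^2 - y^2: (x cosh t + y sinh t)^2 - (x sinh t + y cosh t)^2 = x^2(cosh^2 t - sinh^2 t) + 2xy(cosh t sinh t - sinh t cosh t) + y^2(sinh^2 t - cosh^2 t) = x^2 - y^2   [invariant, using cosh^2 t - sinh^2 t = 1]

Only (D) x^2 - y^2 is unchanged; it is the Minkowski form preserved by Lorentz boosts, just as x^2 + y^2 is preserved by ordinary rotations.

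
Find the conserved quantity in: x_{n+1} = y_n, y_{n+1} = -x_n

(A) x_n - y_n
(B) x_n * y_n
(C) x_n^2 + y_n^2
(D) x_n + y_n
C

For the recurrence x_{n+1} = y_n, y_{n+1} = -x_n:

x_{n+1}^2 + y_{n+1}^2 = y_n^2 + (-x_n)^2 = x_n^2 + y_n^2
The sum of squares is conserved (like energy in a harmonic oscillator).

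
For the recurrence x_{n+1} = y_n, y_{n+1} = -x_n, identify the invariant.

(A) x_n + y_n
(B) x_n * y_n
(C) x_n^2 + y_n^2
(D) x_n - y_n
C

For the recurrence x_{n+1} = y_n, y_{n+1} = -x_n:

x_{n+1}^2 + y_{n+1}^2 = y_n^2 + (-x_n)^2 = x_n^2 + y_n^2
The sum of squares is conserved (like energy in a harmonic oscillator).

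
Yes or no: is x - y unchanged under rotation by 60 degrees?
No

Applying rotation by 60 degrees: x' = x*cos(60 degrees) - y*sin(60 degrees) = x/2 - sqrt(3)y/2, y' = x*sin(60 degrees) + y*cos(60 degrees) = sqrt(3)x/2 + y/2

Substituting into x - y:
(x/2 - sqrt(3)y/2) - (sqrt(3)x/2 + y/2)
= -sqrt(3)x/2 + x/2 - sqrt(3)y/2 - y/2

This differs from the original expression x - y, so it is NOT invariant.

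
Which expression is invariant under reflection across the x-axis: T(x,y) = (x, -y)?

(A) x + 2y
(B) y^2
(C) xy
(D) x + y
B

The map is reflection across the x-axis: T(x,y) = (x, -y).
Substitute the transformed coordinates into each option and compare with the original:
(A) x + 2y  ->  (x) + 2(-y) = x - 2y   [differs from x + 2y: not invariant]
(B) y^2  ->  (-y)^2 = y^2   [equals y^2: invariant]
(C) xy  ->  (x)(-y) = -xy   [differs from xy: not invariant]
(D) x + y  ->  (x) + (-y) = x - y   [differs from x + y: not invariant]

Only option (B), y^2, is unchanged by the transformation.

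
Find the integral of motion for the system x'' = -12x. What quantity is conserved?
E = (x')^2 + 12x^2

Multiply the equation by x':
x' * x'' = -12x * x'
The left side is d/dt[(x')^2/2] and the right side is d/dt[-12x^2/2], so
d/dt[(x')^2/2 + 12x^2/2] = 0, i.e. (x')^2/2 + 12x^2/2 = constant.
Multiplying by 2, the integral of motion is E = (x')^2 + 12x^2.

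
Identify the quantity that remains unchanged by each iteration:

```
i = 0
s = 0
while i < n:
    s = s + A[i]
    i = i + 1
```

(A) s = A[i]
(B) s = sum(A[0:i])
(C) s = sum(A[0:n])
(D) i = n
B

A loop invariant must hold before the first iteration and be re-established by every execution of the body.

(B) s = sum(A[0:i]): Initially i = 0 and s = 0 = sum of the empty slice A[0:0]. If s = sum(A[0:i]) holds at the top of an iteration, the body sets s to sum(A[0:i]) + A[i] = sum(A[0:i+1]) and then i to i+1, so s = sum(A[0:i]) holds again. At exit i = n, giving s = sum(A[0:n]).

The other options fail:
(A) s = A[i]: after the first iteration s = A[0] but i = 1, so s = A[i] compares s with the wrong element (and fails in general).
(C) s = sum(A[0:n]): false before the loop (s = 0, not the full sum) -- it only becomes true at exit.
(D) i = n: false initially (i = 0); it is the exit condition, not an invariant.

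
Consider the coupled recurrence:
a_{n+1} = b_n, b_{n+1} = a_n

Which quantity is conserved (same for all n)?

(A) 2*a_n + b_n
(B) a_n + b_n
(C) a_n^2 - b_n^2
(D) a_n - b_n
B

Replace a_n by a_{n+1} = b_n and b_n by b_{n+1} = a_n in each option and simplify:
(A) 2*a_n + b_n  ->  2*(b_n) + (a_n) = a_n + 2*b_n   [not conserved]
(B) a_n + b_n  ->  (b_n) + (a_n) = a_n + b_n   [conserved]
(C) a_n^2 - b_n^2  ->  (b_n)^2 - (a_n)^2 = -a_n^2 + b_n^2   [not conserved]
(D) a_n - b_n  ->  (b_n) - (a_n) = -a_n + b_n   [not conserved]

Only (B) a_n + b_n returns to itself after one step, so it is the conserved quantity.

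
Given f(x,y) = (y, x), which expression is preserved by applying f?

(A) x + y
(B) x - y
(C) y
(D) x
A

For f(x,y) = (y, x):
After applying f: x' = y, y' = x. So x' + y' = y + x = x + y.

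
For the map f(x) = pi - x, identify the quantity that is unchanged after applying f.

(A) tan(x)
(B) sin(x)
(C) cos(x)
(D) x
B

For f(x) = pi - x:
sin(pi - x) = sin(x), so sine is invariant under this transformation.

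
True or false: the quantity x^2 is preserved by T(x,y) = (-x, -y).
True

Substitute T(x,y) = (-x, -y) into the expression and compare with the original.

Original: x^2
After applying T: (-x)^2 = x^2

This is identical to the original x^2, so the expression is invariant.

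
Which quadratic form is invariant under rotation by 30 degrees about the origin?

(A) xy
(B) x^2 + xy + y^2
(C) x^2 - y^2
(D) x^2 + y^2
D

Rotation by 30 degrees sends (x, y) to (sqrt(3)x/2 - y/2, x/2 + sqrt(3)y/2).
Substitute the transformed coordinates into each option and compare with the original:
(A) xy  ->  (sqrt(3)x/2 - y/2)(x/2 + sqrt(3)y/2) = sqrt(3)x^2/4 + xy/2 - sqrt(3)y^2/4   [differs from xy: not invariant]
(B) x^2 + xy + y^2  ->  (sqrt(3)x/2 - y/2)^2 + (sqrt(3)x/2 - y/2)(x/2 + sqrt(3)y/2) + (x/2 + sqrt(3)y/2)^2 = sqrt(3)x^2/4 + x^2 + xy/2 - sqrt(3)y^2/4 + y^2   [differs from x^2 + xy + y^2: not invariant]
(C) x^2 - y^2  ->  (sqrt(3)x/2 - y/2)^2 - (x/2 + sqrt(3)y/2)^2 = x^2/2 - sqrt(3)xy - y^2/2   [differs from x^2 - y^2: not invariant]
(D) x^2 + y^2  ->  (sqrt(3)x/2 - y/2)^2 + (x/2 + sqrt(3)y/2)^2 = x^2 + y^2   [equals x^2 + y^2: invariant]

Only option (D), x^2 + y^2, is unchanged by the transformation.
x^2 + y^2 is the squared distance from the origin, which rotations preserve.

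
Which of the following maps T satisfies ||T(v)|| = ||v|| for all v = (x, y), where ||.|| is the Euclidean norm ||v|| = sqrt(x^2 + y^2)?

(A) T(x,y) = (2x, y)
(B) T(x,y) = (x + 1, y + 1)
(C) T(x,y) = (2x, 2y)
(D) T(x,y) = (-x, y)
D

A transformation preserves a norm if ||T(v)|| = ||v|| for every v; a single vector where the norm changes rules an option out.

(A) T(x,y) = (2x, y): v = (1, 0) has norm sqrt((1)^2 + (0)^2) = 1, but T(v) = (2, 0) has norm 2 -- not preserved.
(B) T(x,y) = (x + 1, y + 1): v = (1, 0) has norm sqrt((1)^2 + (0)^2) = 1, but T(v) = (2, 1) has norm sqrt(5) -- not preserved.
(C) T(x,y) = (2x, 2y): v = (1, 0) has norm sqrt((1)^2 + (0)^2) = 1, but T(v) = (2, 0) has norm 2 -- not preserved.
(D) T(x,y) = (-x, y): preserves the norm -- it is an orthogonal map (a rotation/reflection), and (-x)^2 + (y)^2 simplifies to x^2 + y^2.

Therefore the answer is (D).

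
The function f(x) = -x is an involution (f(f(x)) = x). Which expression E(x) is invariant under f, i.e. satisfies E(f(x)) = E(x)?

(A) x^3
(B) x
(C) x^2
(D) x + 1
C

Replace x by f(x) = -x in each option and simplify. As a quick numerical cross-check, also compare E(3) with E(f(3)) = E(-3).

(A) x^3  ->  (-x)^3 = -x^3; check: E(3) = 27 but E(-3) = -27.   [not invariant]
(B) x  ->  (-x) = -x; check: E(3) = 3 but E(-3) = -3.   [not invariant]
(C) x^2  ->  (-x)^2, which simplifies back to x^2; check: E(3) = 9, E(-3) = 9.   [invariant]
(D) x + 1  ->  (-x) + 1 = 1 - x; check: E(3) = 4 but E(-3) = -2.   [not invariant]

Only (C) is unchanged. E is symmetric under swapping x with f(x) = -x, which is exactly what an involution does.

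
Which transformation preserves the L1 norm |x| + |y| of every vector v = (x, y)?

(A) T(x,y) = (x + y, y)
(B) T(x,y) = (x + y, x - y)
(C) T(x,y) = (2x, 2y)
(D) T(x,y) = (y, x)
D

A transformation preserves a norm if ||T(v)|| = ||v|| for every v; a single vector where the norm changes rules an option out.

(A) T(x,y) = (x + y, y): v = (0, 1) has norm |0| + |1| = 1, but T(v) = (1, 1) has norm 2 -- not preserved.
(B) T(x,y) = (x + y, x - y): v = (1, 0) has norm |1| + |0| = 1, but T(v) = (1, 1) has norm 2 -- not preserved.
(C) T(x,y) = (2x, 2y): v = (1, 0) has norm |1| + |0| = 1, but T(v) = (2, 0) has norm 2 -- not preserved.
(D) T(x,y) = (y, x): preserves the norm -- it only permutes the coordinates and/or flips signs, which leaves |x| + |y| unchanged.

Therefore the answer is (D).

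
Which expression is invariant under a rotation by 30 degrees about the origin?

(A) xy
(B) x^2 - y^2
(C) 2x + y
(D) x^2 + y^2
D

A rotation by 30 degrees sends (x, y) to (sqrt(3)x/2 - y/2, x/2 + sqrt(3)y/2).
Substitute the transformed coordinates into each option and compare with the original:
(A) xy  ->  (sqrt(3)x/2 - y/2)(x/2 + sqrt(3)y/2) = sqrt(3)x^2/4 + xy/2 - sqrt(3)y^2/4   [differs from xy: not invariant]
(B) x^2 - y^2  ->  (sqrt(3)x/2 - y/2)^2 - (x/2 + sqrt(3)y/2)^2 = x^2/2 - sqrt(3)xy - y^2/2   [differs from x^2 - y^2: not invariant]
(C) 2x + y  ->  2(sqrt(3)x/2 - y/2) + (x/2 + sqrt(3)y/2) = x/2 + sqrt(3)x - y + sqrt(3)y/2   [differs from 2x + y: not invariant]
(D) x^2 + y^2  ->  (sqrt(3)x/2 - y/2)^2 + (x/2 + sqrt(3)y/2)^2 = x^2 + y^2   [equals x^2 + y^2: invariant]

Only option (D), x^2 + y^2, is unchanged by the transformation.
Geometrically, x^2 + y^2 is the squared distance from the origin, which every rotation about the origin preserves.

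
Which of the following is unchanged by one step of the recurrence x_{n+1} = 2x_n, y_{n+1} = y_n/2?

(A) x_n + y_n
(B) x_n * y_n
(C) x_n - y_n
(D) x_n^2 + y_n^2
B

For the recurrence x_{n+1} = 2x_n, y_{n+1} = y_n/2:

x_{n+1} * y_{n+1} = (2x_n) * (y_n/2) = x_n * y_n
The product is conserved.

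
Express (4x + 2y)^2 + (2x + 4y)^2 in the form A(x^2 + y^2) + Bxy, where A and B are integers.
20(x^2 + y^2) + 32xy

Expanding: (4x + 2y)^2 = 16x^2 + 16xy + 4y^2
(2x + 4y)^2 = 4x^2 + 16xy + 16y^2
Sum = (16+4)(x^2+y^2) + 32xy = 20(x^2 + y^2) + 32xy
This is symmetric in x and y.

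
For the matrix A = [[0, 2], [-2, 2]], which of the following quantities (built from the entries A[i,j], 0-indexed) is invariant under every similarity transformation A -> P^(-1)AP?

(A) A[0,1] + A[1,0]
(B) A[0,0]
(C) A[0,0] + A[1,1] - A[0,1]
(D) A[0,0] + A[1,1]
D

A[0,0] + A[1,1] is the trace of A. By the cyclic property of the trace, tr(P^(-1)AP) = tr(APP^(-1)) = tr(A), so it is the same for every matrix similar to A.

The other combinations are not similarity invariants. For example, take P = [[1, 2], [0, 1]] (det P = 1), so P^(-1) = [[1, -2], [0, 1]] and
B = P^(-1)AP = [[4, 6], [-2, -2]].
Evaluating each option on A and on B:
(A) A[0,1] + A[1,0]: 0 for A, 4 for B -> changes
(B) A[0,0]: 0 for A, 4 for B -> changes
(C) A[0,0] + A[1,1] - A[0,1]: 0 for A, -4 for B -> changes
(D) A[0,0] + A[1,1]: 2 for A, 2 for B -> unchanged

Only (D) A[0,0] + A[1,1] = 2 survives (and it does so for every P, not just this one), so it is the invariant.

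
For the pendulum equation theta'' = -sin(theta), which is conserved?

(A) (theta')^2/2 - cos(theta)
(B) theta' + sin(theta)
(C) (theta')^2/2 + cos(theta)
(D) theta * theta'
A

A first integral I satisfies dI/dt = 0 along every solution. Differentiate each option and use the equation of motion:
(A) d/dt[(theta')^2/2 - cos(theta)] = theta' theta'' + sin(theta) theta' = theta'(-sin(theta)) + theta' sin(theta) = 0
(B) d/dt[theta' + sin(theta)] = theta'' + cos(theta) theta' = -sin(theta) + theta' cos(theta), not identically 0
(C) d/dt[(theta')^2/2 + cos(theta)] = theta' theta'' - sin(theta) theta' = -2 theta' sin(theta), not identically 0
(D) d/dt[theta * theta'] = (theta')^2 + theta theta'' = (theta')^2 - theta sin(theta), not identically 0

Only (A) has zero time-derivative. This is the total energy: kinetic (theta')^2/2 plus potential -cos(theta).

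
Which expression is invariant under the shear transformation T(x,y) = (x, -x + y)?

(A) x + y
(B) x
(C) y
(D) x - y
B

Under the shear T(x,y) = (x, -x + y):
Substitute the transformed coordinates into each option and compare with the original:
(A) x + y  ->  (x) + (-x + y) = y   [differs from x + y: not invariant]
(B) x  ->  (x) = x   [equals x: invariant]
(C) y  ->  (-x + y) = -x + y   [differs from y: not invariant]
(D) x - y  ->  (x) - (-x + y) = 2x - y   [differs from x - y: not invariant]

Only option (B), x, is unchanged by the transformation.
A vertical shear moves points parallel to the y-axis, so the x-coordinate (and any function of x alone) is unchanged.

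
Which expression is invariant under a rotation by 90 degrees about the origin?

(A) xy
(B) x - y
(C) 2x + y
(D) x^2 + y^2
D

A rotation by 90 degrees sends (x, y) to (-y, x).
Substitute the transformed coordinates into each option and compare with the original:
(A) xy  ->  (-y)(x) = -xy   [differs from xy: not invariant]
(B) x - y  ->  (-y) - (x) = -x - y   [differs from x - y: not invariant]
(C) 2x + y  ->  2(-y) + (x) = x - 2y   [differs from 2x + y: not invariant]
(D) x^2 + y^2  ->  (-y)^2 + (x)^2 = x^2 + y^2   [equals x^2 + y^2: invariant]

Only option (D), x^2 + y^2, is unchanged by the transformation.
Geometrically, x^2 + y^2 is the squared distance from the origin, which every rotation about the origin preserves.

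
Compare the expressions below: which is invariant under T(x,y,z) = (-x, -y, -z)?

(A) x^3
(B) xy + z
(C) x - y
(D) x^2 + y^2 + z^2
D

Apply T(x,y,z) = (-x, -y, -z) to each option, i.e. replace (x, y, z) by the transformed coordinates.
Substitute the transformed coordinates into each option and compare with the original:
(A) x^3  ->  (-x)^3 = -x^3   [differs from x^3: not invariant]
(B) xy + z  ->  (-x)(-y) + (-z) = xy - z   [differs from xy + z: not invariant]
(C) x - y  ->  (-x) - (-y) = -x + y   [differs from x - y: not invariant]
(D) x^2 + y^2 + z^2  ->  (-x)^2 + (-y)^2 + (-z)^2 = x^2 + y^2 + z^2   [equals x^2 + y^2 + z^2: invariant]

Only option (D), x^2 + y^2 + z^2, is unchanged by the transformation.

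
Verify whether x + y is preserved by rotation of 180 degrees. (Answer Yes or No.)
No

Applying rotation by 180 degrees: x' = x*cos(180 degrees) - y*sin(180 degrees) = -x, y' = x*sin(180 degrees) + y*cos(180 degrees) = -y

Substituting into x + y:
(-x) + (-y)
= -x - y

This differs from the original expression x + y, so it is NOT invariant.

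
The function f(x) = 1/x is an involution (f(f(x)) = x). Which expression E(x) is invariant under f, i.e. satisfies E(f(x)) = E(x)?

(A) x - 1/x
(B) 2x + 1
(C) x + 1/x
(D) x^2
C

Replace x by f(x) = 1/x in each option and simplify. As a quick numerical cross-check, also compare E(3) with E(f(3)) = E(1/3).

(A) x - 1/x  ->  (1/x) - 1/(1/x) = -x + 1/x; check: E(3) = 8/3 but E(1/3) = -8/3.   [not invariant]
(B) 2x + 1  ->  2(1/x) + 1 = (x + 2)/x; check: E(3) = 7 but E(1/3) = 5/3.   [not invariant]
(C) x + 1/x  ->  (1/x) + 1/(1/x), which simplifies back to x + 1/x; check: E(3) = 10/3, E(1/3) = 10/3.   [invariant]
(D) x^2  ->  (1/x)^2 = x^(-2); check: E(3) = 9 but E(1/3) = 1/9.   [not invariant]

Only (C) is unchanged. E is symmetric under swapping x with f(x) = 1/x, which is exactly what an involution does.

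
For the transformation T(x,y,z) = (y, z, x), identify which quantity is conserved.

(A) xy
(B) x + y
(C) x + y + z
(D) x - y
C

Apply T(x,y,z) = (y, z, x) to each option, i.e. replace (x, y, z) by the transformed coordinates.
Substitute the transformed coordinates into each option and compare with the original:
(A) xy  ->  (y)(z) = yz   [differs from xy: not invariant]
(B) x + y  ->  (y) + (z) = y + z   [differs from x + y: not invariant]
(C) x + y + z  ->  (y) + (z) + (x) = x + y + z   [equals x + y + z: invariant]
(D) x - y  ->  (y) - (z) = y - z   [differs from x - y: not invariant]

Only option (C), x + y + z, is unchanged by the transformation.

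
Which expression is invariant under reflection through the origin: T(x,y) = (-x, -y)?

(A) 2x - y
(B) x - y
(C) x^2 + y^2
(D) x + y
C

The map is reflection through the origin: T(x,y) = (-x, -y).
Substitute the transformed coordinates into each option and compare with the original:
(A) 2x - y  ->  2(-x) - (-y) = -2x + y   [differs from 2x - y: not invariant]
(B) x - y  ->  (-x) - (-y) = -x + y   [differs from x - y: not invariant]
(C) x^2 + y^2  ->  (-x)^2 + (-y)^2 = x^2 + y^2   [equals x^2 + y^2: invariant]
(D) x + y  ->  (-x) + (-y) = -x - y   [differs from x + y: not invariant]

Only option (C), x^2 + y^2, is unchanged by the transformation.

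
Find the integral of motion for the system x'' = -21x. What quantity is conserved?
E = (x')^2 + 21x^2

Multiply the equation by x':
x' * x'' = -21x * x'
The left side is d/dt[(x')^2/2] and the right side is d/dt[-21x^2/2], so
d/dt[(x')^2/2 + 21x^2/2] = 0, i.e. (x')^2/2 + 21x^2/2 = constant.
Multiplying by 2, the integral of motion is E = (x')^2 + 21x^2.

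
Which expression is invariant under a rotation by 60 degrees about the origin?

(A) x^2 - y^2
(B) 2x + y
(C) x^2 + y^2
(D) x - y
C

A rotation by 60 degrees sends (x, y) to (x/2 - sqrt(3)y/2, sqrt(3)x/2 + y/2).
Substitute the transformed coordinates into each option and compare with the original:
(A) x^2 - y^2  ->  (x/2 - sqrt(3)y/2)^2 - (sqrt(3)x/2 + y/2)^2 = -x^2/2 - sqrt(3)xy + y^2/2   [differs from x^2 - y^2: not invariant]
(B) 2x + y  ->  2(x/2 - sqrt(3)y/2) + (sqrt(3)x/2 + y/2) = sqrt(3)x/2 + x - sqrt(3)y + y/2   [differs from 2x + y: not invariant]
(C) x^2 + y^2  ->  (x/2 - sqrt(3)y/2)^2 + (sqrt(3)x/2 + y/2)^2 = x^2 + y^2   [equals x^2 + y^2: invariant]
(D) x - y  ->  (x/2 - sqrt(3)y/2) - (sqrt(3)x/2 + y/2) = -sqrt(3)x/2 + x/2 - sqrt(3)y/2 - y/2   [differs from x - y: not invariant]

Only option (C), x^2 + y^2, is unchanged by the transformation.
Geometrically, x^2 + y^2 is the squared distance from the origin, which every rotation about the origin preserves.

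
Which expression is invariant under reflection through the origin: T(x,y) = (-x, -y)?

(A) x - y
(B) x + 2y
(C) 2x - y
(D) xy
D

The map is reflection through the origin: T(x,y) = (-x, -y).
Substitute the transformed coordinates into each option and compare with the original:
(A) x - y  ->  (-x) - (-y) = -x + y   [differs from x - y: not invariant]
(B) x + 2y  ->  (-x) + 2(-y) = -x - 2y   [differs from x + 2y: not invariant]
(C) 2x - y  ->  2(-x) - (-y) = -2x + y   [differs from 2x - y: not invariant]
(D) xy  ->  (-x)(-y) = xy   [equals xy: invariant]

Only option (D), xy, is unchanged by the transformation.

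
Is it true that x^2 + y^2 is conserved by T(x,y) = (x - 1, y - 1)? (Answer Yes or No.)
No

Substitute T(x,y) = (x - 1, y - 1) into the expression and compare with the original.

Original: x^2 + y^2
After applying T: (x - 1)^2 + (y - 1)^2 = x^2 - 2x + y^2 - 2y + 2

This differs from the original x^2 + y^2 (difference: -2x - 2y + 2), so the expression is NOT invariant.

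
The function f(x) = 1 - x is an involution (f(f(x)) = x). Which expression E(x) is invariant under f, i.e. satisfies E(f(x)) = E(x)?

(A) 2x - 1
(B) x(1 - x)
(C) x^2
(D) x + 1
B

Replace x by f(x) = 1 - x in each option and simplify. As a quick numerical cross-check, also compare E(5) with E(f(5)) = E(-4).

(A) 2x - 1  ->  2(1 - x) - 1 = 1 - 2x; check: E(5) = 9 but E(-4) = -9.   [not invariant]
(B) x(1 - x)  ->  (1 - x)(1 - (1 - x)), which simplifies back to x(1 - x); check: E(5) = -20, E(-4) = -20.   [invariant]
(C) x^2  ->  (1 - x)^2 = (x - 1)^2; check: E(5) = 25 but E(-4) = 16.   [not invariant]
(D) x + 1  ->  (1 - x) + 1 = 2 - x; check: E(5) = 6 but E(-4) = -3.   [not invariant]

Only (B) is unchanged. E is symmetric under swapping x with f(x) = 1 - x, which is exactly what an involution does.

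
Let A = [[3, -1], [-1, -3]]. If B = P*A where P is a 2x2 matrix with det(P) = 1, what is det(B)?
-10

By the multiplicative property of determinants, det(B) = det(P*A) = det(P) * det(A) = det(A),
so the determinant is invariant under multiplication by any determinant-1 matrix; we just need det(A).

det(A) = (3)(-3) - (-1)(-1) = -9 - 1 = -10

Therefore det(B) = 1 * (-10) = -10.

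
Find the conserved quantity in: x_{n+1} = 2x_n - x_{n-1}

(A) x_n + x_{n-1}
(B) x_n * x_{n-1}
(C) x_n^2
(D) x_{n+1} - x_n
D

For the recurrence x_{n+1} = 2x_n - x_{n-1}:

If x_{n+1} = 2x_n - x_{n-1}, then:
x_{n+1} - x_n = x_n - x_{n-1}
The first difference is constant throughout the sequence.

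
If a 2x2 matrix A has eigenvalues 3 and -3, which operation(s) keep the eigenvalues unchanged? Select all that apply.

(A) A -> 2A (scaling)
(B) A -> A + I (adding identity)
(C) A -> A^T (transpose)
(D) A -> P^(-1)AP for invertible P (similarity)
C and D

Eigenvalues are preserved by:
1. Similarity transformations: A -> P^(-1)AP (same characteristic polynomial)
2. Transpose: A^T has the same eigenvalues as A

Eigenvalues are NOT preserved by:
- Adding identity: eigenvalues become 3+1, -3+1
- Scaling: eigenvalues become 6, -6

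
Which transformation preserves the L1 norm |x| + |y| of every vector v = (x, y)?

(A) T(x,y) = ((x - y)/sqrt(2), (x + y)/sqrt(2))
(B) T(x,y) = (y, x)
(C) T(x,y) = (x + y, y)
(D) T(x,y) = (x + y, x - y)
B

A transformation preserves a norm if ||T(v)|| = ||v|| for every v; a single vector where the norm changes rules an option out.

(A) T(x,y) = ((x - y)/sqrt(2), (x + y)/sqrt(2)): v = (1, 0) has norm |1| + |0| = 1, but T(v) = (sqrt(2)/2, sqrt(2)/2) has norm sqrt(2) -- not preserved.
(B) T(x,y) = (y, x): preserves the norm -- it only permutes the coordinates and/or flips signs, which leaves |x| + |y| unchanged.
(C) T(x,y) = (x + y, y): v = (0, 1) has norm |0| + |1| = 1, but T(v) = (1, 1) has norm 2 -- not preserved.
(D) T(x,y) = (x + y, x - y): v = (1, 0) has norm |1| + |0| = 1, but T(v) = (1, 1) has norm 2 -- not preserved.

Therefore the answer is (B).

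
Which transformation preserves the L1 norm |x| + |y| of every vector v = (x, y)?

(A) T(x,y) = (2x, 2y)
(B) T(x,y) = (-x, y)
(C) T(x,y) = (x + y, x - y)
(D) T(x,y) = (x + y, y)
B

A transformation preserves a norm if ||T(v)|| = ||v|| for every v; a single vector where the norm changes rules an option out.

(A) T(x,y) = (2x, 2y): v = (1, 0) has norm |1| + |0| = 1, but T(v) = (2, 0) has norm 2 -- not preserved.
(B) T(x,y) = (-x, y): preserves the norm -- it only permutes the coordinates and/or flips signs, which leaves |x| + |y| unchanged.
(C) T(x,y) = (x + y, x - y): v = (1, 0) has norm |1| + |0| = 1, but T(v) = (1, 1) has norm 2 -- not preserved.
(D) T(x,y) = (x + y, y): v = (0, 1) has norm |0| + |1| = 1, but T(v) = (1, 1) has norm 2 -- not preserved.

Therefore the answer is (B).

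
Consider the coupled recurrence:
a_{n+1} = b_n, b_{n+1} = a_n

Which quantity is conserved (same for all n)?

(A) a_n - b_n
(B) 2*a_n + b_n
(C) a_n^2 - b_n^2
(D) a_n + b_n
D

Replace a_n by a_{n+1} = b_n and b_n by b_{n+1} = a_n in each option and simplify:
(A) a_n - b_n  ->  (b_n) - (a_n) = -a_n + b_n   [not conserved]
(B) 2*a_n + b_n  ->  2*(b_n) + (a_n) = a_n + 2*b_n   [not conserved]
(C) a_n^2 - b_n^2  ->  (b_n)^2 - (a_n)^2 = -a_n^2 + b_n^2   [not conserved]
(D) a_n + b_n  ->  (b_n) + (a_n) = a_n + b_n   [conserved]

Only (D) a_n + b_n returns to itself after one step, so it is the conserved quantity.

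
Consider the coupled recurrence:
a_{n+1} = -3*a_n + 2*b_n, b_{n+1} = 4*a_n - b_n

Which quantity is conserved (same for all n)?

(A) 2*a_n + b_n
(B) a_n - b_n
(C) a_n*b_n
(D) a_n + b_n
D

Replace a_n by a_{n+1} = -3*a_n + 2*b_n and b_n by b_{n+1} = 4*a_n - b_n in each option and simplify:
(A) 2*a_n + b_n  ->  2*(-3*a_n + 2*b_n) + (4*a_n - b_n) = -2*a_n + 3*b_n   [not conserved]
(B) a_n - b_n  ->  (-3*a_n + 2*b_n) - (4*a_n - b_n) = -7*a_n + 3*b_n   [not conserved]
(C) a_n*b_n  ->  (-3*a_n + 2*b_n)*(4*a_n - b_n) = -12*a_n^2 + 11*a_n*b_n - 2*b_n^2   [not conserved]
(D) a_n + b_n  ->  (-3*a_n + 2*b_n) + (4*a_n - b_n) = a_n + b_n   [conserved]

Only (D) a_n + b_n returns to itself after one step, so it is the conserved quantity.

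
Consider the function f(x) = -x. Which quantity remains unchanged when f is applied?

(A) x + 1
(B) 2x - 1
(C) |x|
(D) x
C

For f(x) = -x:
Applying f replaces x by -x. Since |-x| = |x|, the absolute value is unchanged by f, whereas x -> -x, 2x - 1 -> -2x - 1 and x + 1 -> -x + 1 all change.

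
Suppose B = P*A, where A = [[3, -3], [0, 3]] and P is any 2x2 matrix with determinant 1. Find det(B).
9

By the multiplicative property of determinants, det(B) = det(P*A) = det(P) * det(A) = det(A),
so the determinant is invariant under multiplication by any determinant-1 matrix; we just need det(A).

det(A) = (3)(3) - (-3)(0) = 9 - 0 = 9

Therefore det(B) = 1 * 9 = 9.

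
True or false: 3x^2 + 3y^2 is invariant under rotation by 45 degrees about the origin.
True

Applying rotation by 45 degrees: x' = x*cos(45 degrees) - y*sin(45 degrees) = sqrt(2)x/2 - sqrt(2)y/2, y' = x*sin(45 degrees) + y*cos(45 degrees) = sqrt(2)x/2 + sqrt(2)y/2

Substituting into 3x^2 + 3y^2:
3(sqrt(2)x/2 - sqrt(2)y/2)^2 + 3(sqrt(2)x/2 + sqrt(2)y/2)^2
= 3x^2 + 3y^2

This equals the original expression 3x^2 + 3y^2, so it IS invariant.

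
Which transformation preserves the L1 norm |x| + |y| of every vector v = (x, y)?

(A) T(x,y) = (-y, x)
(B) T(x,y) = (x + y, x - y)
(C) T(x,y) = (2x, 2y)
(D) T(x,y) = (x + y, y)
A

A transformation preserves a norm if ||T(v)|| = ||v|| for every v; a single vector where the norm changes rules an option out.

(A) T(x,y) = (-y, x): preserves the norm -- it only permutes the coordinates and/or flips signs, which leaves |x| + |y| unchanged.
(B) T(x,y) = (x + y, x - y): v = (1, 0) has norm |1| + |0| = 1, but T(v) = (1, 1) has norm 2 -- not preserved.
(C) T(x,y) = (2x, 2y): v = (1, 0) has norm |1| + |0| = 1, but T(v) = (2, 0) has norm 2 -- not preserved.
(D) T(x,y) = (x + y, y): v = (0, 1) has norm |0| + |1| = 1, but T(v) = (1, 1) has norm 2 -- not preserved.

Therefore the answer is (A).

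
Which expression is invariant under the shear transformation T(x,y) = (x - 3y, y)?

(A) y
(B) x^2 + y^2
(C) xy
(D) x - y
A

Under the shear T(x,y) = (x - 3y, y):
Substitute the transformed coordinates into each option and compare with the original:
(A) y  ->  (y) = y   [equals y: invariant]
(B) x^2 + y^2  ->  (x - 3y)^2 + (y)^2 = x^2 - 6xy + 10y^2   [differs from x^2 + y^2: not invariant]
(C) xy  ->  (x - 3y)(y) = xy - 3y^2   [differs from xy: not invariant]
(D) x - y  ->  (x - 3y) - (y) = x - 4y   [differs from x - y: not invariant]

Only option (A), y, is unchanged by the transformation.
A horizontal shear moves points parallel to the x-axis, so the y-coordinate (and any function of y alone) is unchanged.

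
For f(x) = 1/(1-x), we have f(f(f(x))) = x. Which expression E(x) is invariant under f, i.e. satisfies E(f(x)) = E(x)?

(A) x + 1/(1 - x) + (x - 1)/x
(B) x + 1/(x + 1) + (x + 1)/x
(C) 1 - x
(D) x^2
A

Replace x by f(x) = 1/(1 - x) in each option and simplify. As a quick numerical cross-check, also compare E(4) with E(f(4)) = E(-1/3).

(A) x + 1/(1 - x) + (x - 1)/x  ->  (1/(1 - x)) + 1/(1 - (1/(1 - x))) + ((1/(1 - x)) - 1)/(1/(1 - x)), which simplifies back to x + 1/(1 - x) + (x - 1)/x; check: E(4) = 53/12, E(-1/3) = 53/12.   [invariant]
(B) x + 1/(x + 1) + (x + 1)/x  ->  (1/(1 - x)) + 1/((1/(1 - x)) + 1) + ((1/(1 - x)) + 1)/(1/(1 - x)) = (-x^3 + 6x^2 - 11x + 7)/(x^2 - 3x + 2); check: E(4) = 109/20 but E(-1/3) = -5/6.   [not invariant]
(C) 1 - x  ->  1 - (1/(1 - x)) = x/(x - 1); check: E(4) = -3 but E(-1/3) = 4/3.   [not invariant]
(D) x^2  ->  (1/(1 - x))^2 = (x - 1)^(-2); check: E(4) = 16 but E(-1/3) = 1/9.   [not invariant]

Only (A) is unchanged. Indeed f(f(x)) = 1/(1 - 1/(1-x)) = (1-x)/(-x) = (x-1)/x, so E(x) = x + f(x) + f(f(x)) is the sum over the whole 3-cycle; applying f just permutes the three terms cyclically (x -> f(x) -> f(f(x)) -> x), leaving the sum unchanged.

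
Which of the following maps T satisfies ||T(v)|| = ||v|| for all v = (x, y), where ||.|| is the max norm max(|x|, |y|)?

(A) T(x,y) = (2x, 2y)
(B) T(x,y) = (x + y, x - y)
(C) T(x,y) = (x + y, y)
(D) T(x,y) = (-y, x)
D

A transformation preserves a norm if ||T(v)|| = ||v|| for every v; a single vector where the norm changes rules an option out.

(A) T(x,y) = (2x, 2y): v = (1, 0) has norm max(|1|, |0|) = 1, but T(v) = (2, 0) has norm 2 -- not preserved.
(B) T(x,y) = (x + y, x - y): v = (1, 1) has norm max(|1|, |1|) = 1, but T(v) = (2, 0) has norm 2 -- not preserved.
(C) T(x,y) = (x + y, y): v = (1, 1) has norm max(|1|, |1|) = 1, but T(v) = (2, 1) has norm 2 -- not preserved.
(D) T(x,y) = (-y, x): preserves the norm -- it only permutes the coordinates and/or flips signs, which leaves max(|x|, |y|) unchanged.

Therefore the answer is (D).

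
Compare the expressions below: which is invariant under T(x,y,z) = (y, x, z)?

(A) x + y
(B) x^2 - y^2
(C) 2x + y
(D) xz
A

Apply T(x,y,z) = (y, x, z) to each option, i.e. replace (x, y, z) by the transformed coordinates.
Substitute the transformed coordinates into each option and compare with the original:
(A) x + y  ->  (y) + (x) = x + y   [equals x + y: invariant]
(B) x^2 - y^2  ->  (y)^2 - (x)^2 = -x^2 + y^2   [differs from x^2 - y^2: not invariant]
(C) 2x + y  ->  2(y) + (x) = x + 2y   [differs from 2x + y: not invariant]
(D) xz  ->  (y)(z) = yz   [differs from xz: not invariant]

Only option (A), x + y, is unchanged by the transformation.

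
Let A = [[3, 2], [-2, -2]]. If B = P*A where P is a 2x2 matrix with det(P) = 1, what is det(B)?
-2

By the multiplicative property of determinants, det(B) = det(P*A) = det(P) * det(A) = det(A),
so the determinant is invariant under multiplication by any determinant-1 matrix; we just need det(A).

det(A) = (3)(-2) - (2)(-2) = -6 - (-4) = -2

Therefore det(B) = 1 * (-2) = -2.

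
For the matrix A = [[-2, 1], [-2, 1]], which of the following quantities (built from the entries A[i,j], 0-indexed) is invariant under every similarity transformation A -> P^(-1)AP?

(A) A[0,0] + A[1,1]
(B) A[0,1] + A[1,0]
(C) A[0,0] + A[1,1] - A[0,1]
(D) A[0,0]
A

A[0,0] + A[1,1] is the trace of A. By the cyclic property of the trace, tr(P^(-1)AP) = tr(APP^(-1)) = tr(A), so it is the same for every matrix similar to A.

The other combinations are not similarity invariants. For example, take P = [[1, 1], [1, 2]] (det P = 1), so P^(-1) = [[2, -1], [-1, 1]] and
B = P^(-1)AP = [[-1, 0], [0, 0]].
Evaluating each option on A and on B:
(A) A[0,0] + A[1,1]: -1 for A, -1 for B -> unchanged
(B) A[0,1] + A[1,0]: -1 for A, 0 for B -> changes
(C) A[0,0] + A[1,1] - A[0,1]: -2 for A, -1 for B -> changes
(D) A[0,0]: -2 for A, -1 for B -> changes

Only (A) A[0,0] + A[1,1] = -1 survives (and it does so for every P, not just this one), so it is the invariant.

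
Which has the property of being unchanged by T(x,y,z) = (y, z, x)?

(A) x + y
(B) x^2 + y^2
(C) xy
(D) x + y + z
D

Apply T(x,y,z) = (y, z, x) to each option, i.e. replace (x, y, z) by the transformed coordinates.
Substitute the transformed coordinates into each option and compare with the original:
(A) x + y  ->  (y) + (z) = y + z   [differs from x + y: not invariant]
(B) x^2 + y^2  ->  (y)^2 + (z)^2 = y^2 + z^2   [differs from x^2 + y^2: not invariant]
(C) xy  ->  (y)(z) = yz   [differs from xy: not invariant]
(D) x + y + z  ->  (y) + (z) + (x) = x + y + z   [equals x + y + z: invariant]

Only option (D), x + y + z, is unchanged by the transformation.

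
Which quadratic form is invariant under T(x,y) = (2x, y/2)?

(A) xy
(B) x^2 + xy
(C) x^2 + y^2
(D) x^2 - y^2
A

T multiplies x by 2 and divides y by 2.
Substitute the transformed coordinates into each option and compare with the original:
(A) xy  ->  (2x)(y/2) = xy   [equals xy: invariant]
(B) x^2 + xy  ->  (2x)^2 + (2x)(y/2) = 4x^2 + xy   [differs from x^2 + xy: not invariant]
(C) x^2 + y^2  ->  (2x)^2 + (y/2)^2 = 4x^2 + y^2/4   [differs from x^2 + y^2: not invariant]
(D) x^2 - y^2  ->  (2x)^2 - (y/2)^2 = 4x^2 - y^2/4   [differs from x^2 - y^2: not invariant]

Only option (A), xy, is unchanged by the transformation.
The factors 2 and 1/2 cancel only in the pure product xy.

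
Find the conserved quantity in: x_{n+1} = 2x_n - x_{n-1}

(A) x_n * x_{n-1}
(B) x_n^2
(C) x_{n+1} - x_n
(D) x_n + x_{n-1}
C

For the recurrence x_{n+1} = 2x_n - x_{n-1}:

If x_{n+1} = 2x_n - x_{n-1}, then:
x_{n+1} - x_n = x_n - x_{n-1}
The first difference is constant throughout the sequence.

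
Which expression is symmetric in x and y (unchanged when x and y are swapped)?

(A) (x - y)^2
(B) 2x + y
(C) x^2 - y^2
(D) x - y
A

A symmetric expression is unchanged when the variables are permuted; here the transformation to test is the swap (x, y) -> (y, x).
Substitute the transformed coordinates into each option and compare with the original:
(A) (x - y)^2  ->  ((y) - (x))^2 = x^2 - 2xy + y^2   [equals (x - y)^2: invariant]
(B) 2x + y  ->  2(y) + (x) = x + 2y   [differs from 2x + y: not invariant]
(C) x^2 - y^2  ->  (y)^2 - (x)^2 = -x^2 + y^2   [differs from x^2 - y^2: not invariant]
(D) x - y  ->  (y) - (x) = -x + y   [differs from x - y: not invariant]

Only option (A), (x - y)^2, is unchanged by the transformation.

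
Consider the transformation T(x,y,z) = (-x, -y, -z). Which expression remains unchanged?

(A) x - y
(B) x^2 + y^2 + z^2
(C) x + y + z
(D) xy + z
B

Apply T(x,y,z) = (-x, -y, -z) to each option, i.e. replace (x, y, z) by the transformed coordinates.
Substitute the transformed coordinates into each option and compare with the original:
(A) x - y  ->  (-x) - (-y) = -x + y   [differs from x - y: not invariant]
(B) x^2 + y^2 + z^2  ->  (-x)^2 + (-y)^2 + (-z)^2 = x^2 + y^2 + z^2   [equals x^2 + y^2 + z^2: invariant]
(C) x + y + z  ->  (-x) + (-y) + (-z) = -x - y - z   [differs from x + y + z: not invariant]
(D) xy + z  ->  (-x)(-y) + (-z) = xy - z   [differs from xy + z: not invariant]

Only option (B), x^2 + y^2 + z^2, is unchanged by the transformation.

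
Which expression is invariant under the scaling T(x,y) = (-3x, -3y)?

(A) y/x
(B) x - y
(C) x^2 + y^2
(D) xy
A

Under the uniform scaling T(x,y) = (-3x, -3y):
Substitute the transformed coordinates into each option and compare with the original:
(A) y/x  ->  (-3y)/(-3x) = y/x   [equals y/x: invariant]
(B) x - y  ->  (-3x) - (-3y) = -3x + 3y   [differs from x - y: not invariant]
(C) x^2 + y^2  ->  (-3x)^2 + (-3y)^2 = 9x^2 + 9y^2   [differs from x^2 + y^2: not invariant]
(D) xy  ->  (-3x)(-3y) = 9xy   [differs from xy: not invariant]

Only option (A), y/x, is unchanged by the transformation.
The common factor -3 cancels in a ratio of coordinates, while sums, products and sums of squares pick up factors of -3 or 9.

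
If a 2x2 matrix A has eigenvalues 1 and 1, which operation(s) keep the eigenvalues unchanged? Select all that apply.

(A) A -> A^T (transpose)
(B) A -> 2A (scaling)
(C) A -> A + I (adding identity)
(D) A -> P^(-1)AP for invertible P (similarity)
A and D

Eigenvalues are preserved by:
1. Similarity transformations: A -> P^(-1)AP (same characteristic polynomial)
2. Transpose: A^T has the same eigenvalues as A

Eigenvalues are NOT preserved by:
- Adding identity: eigenvalues become 1+1, 1+1
- Scaling: eigenvalues become 2, 2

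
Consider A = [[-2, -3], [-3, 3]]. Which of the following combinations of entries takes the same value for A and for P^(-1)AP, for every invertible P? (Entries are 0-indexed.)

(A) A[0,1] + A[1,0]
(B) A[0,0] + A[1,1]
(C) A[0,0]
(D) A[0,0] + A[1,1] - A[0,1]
B

A[0,0] + A[1,1] is the trace of A. By the cyclic property of the trace, tr(P^(-1)AP) = tr(APP^(-1)) = tr(A), so it is the same for every matrix similar to A.

The other combinations are not similarity invariants. For example, take P = [[1, 1], [0, 1]] (det P = 1), so P^(-1) = [[1, -1], [0, 1]] and
B = P^(-1)AP = [[1, -5], [-3, 0]].
Evaluating each option on A and on B:
(A) A[0,1] + A[1,0]: -6 for A, -8 for B -> changes
(B) A[0,0] + A[1,1]: 1 for A, 1 for B -> unchanged
(C) A[0,0]: -2 for A, 1 for B -> changes
(D) A[0,0] + A[1,1] - A[0,1]: 4 for A, 6 for B -> changes

Only (B) A[0,0] + A[1,1] = 1 survives (and it does so for every P, not just this one), so it is the invariant.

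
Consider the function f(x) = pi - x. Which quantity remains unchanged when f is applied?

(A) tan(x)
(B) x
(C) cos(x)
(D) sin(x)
D

For f(x) = pi - x:
sin(pi - x) = sin(x), so sine is invariant under this transformation.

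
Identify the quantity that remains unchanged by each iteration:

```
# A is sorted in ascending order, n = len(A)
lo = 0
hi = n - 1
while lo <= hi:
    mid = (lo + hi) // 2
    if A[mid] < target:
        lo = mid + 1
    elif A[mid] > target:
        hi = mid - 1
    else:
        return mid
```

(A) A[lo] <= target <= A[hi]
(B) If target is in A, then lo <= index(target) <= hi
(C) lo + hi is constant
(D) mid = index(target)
B

A loop invariant must hold before the first iteration and be re-established by every execution of the body.

(B) If target is in A, then lo <= index(target) <= hi: Before the loop [lo, hi] = [0, n-1] covers every index. When A[mid] < target, sortedness puts target strictly to the right of mid, so setting lo = mid + 1 keeps index(target) in [lo, hi]; symmetrically for hi = mid - 1. Hence 'if target is in A then lo <= index(target) <= hi' holds after every iteration, and when lo > hi it proves target is absent.

The other options fail:
(A) A[lo] <= target <= A[hi]: fails when target is not in A (e.g. target < A[0] already violates it before the loop), so it is not maintained in general.
(C) lo + hi is constant: each iteration moves exactly one of lo, hi, so lo + hi changes (e.g. 0 + (n-1) becomes (mid+1) + (n-1)).
(D) mid = index(target): mid is just the current probe; it equals index(target) only on the iteration that returns.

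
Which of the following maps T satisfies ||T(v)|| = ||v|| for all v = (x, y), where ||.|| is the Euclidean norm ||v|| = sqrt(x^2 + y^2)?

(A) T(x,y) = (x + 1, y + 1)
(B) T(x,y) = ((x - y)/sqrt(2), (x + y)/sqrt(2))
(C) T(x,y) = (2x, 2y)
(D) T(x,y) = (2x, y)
B

A transformation preserves a norm if ||T(v)|| = ||v|| for every v; a single vector where the norm changes rules an option out.

(A) T(x,y) = (x + 1, y + 1): v = (1, 0) has norm sqrt((1)^2 + (0)^2) = 1, but T(v) = (2, 1) has norm sqrt(5) -- not preserved.
(B) T(x,y) = ((x - y)/sqrt(2), (x + y)/sqrt(2)): preserves the norm -- it is an orthogonal map (a rotation/reflection), and (sqrt(2)(x - y)/2)^2 + (sqrt(2)(x + y)/2)^2 simplifies to x^2 + y^2.
(C) T(x,y) = (2x, 2y): v = (1, 0) has norm sqrt((1)^2 + (0)^2) = 1, but T(v) = (2, 0) has norm 2 -- not preserved.
(D) T(x,y) = (2x, y): v = (1, 0) has norm sqrt((1)^2 + (0)^2) = 1, but T(v) = (2, 0) has norm 2 -- not preserved.

Therefore the answer is (B).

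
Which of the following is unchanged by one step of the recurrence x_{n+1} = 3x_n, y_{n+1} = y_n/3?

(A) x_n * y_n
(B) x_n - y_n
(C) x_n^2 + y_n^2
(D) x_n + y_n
A

For the recurrence x_{n+1} = 3x_n, y_{n+1} = y_n/3:

x_{n+1} * y_{n+1} = (3x_n) * (y_n/3) = x_n * y_n
The product is conserved.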